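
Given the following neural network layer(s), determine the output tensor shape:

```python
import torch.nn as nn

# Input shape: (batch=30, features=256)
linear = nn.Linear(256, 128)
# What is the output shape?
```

Input: (30, 256) -> Output: (30, 128)

Answer: (30, 128)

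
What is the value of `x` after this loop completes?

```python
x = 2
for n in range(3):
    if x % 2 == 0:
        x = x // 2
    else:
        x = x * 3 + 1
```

Collatz-style transformation from 2
`x` takes the values: 2 → 1 → 4 → 2

Answer: 2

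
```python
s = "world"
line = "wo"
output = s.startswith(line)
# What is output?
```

Trace:
`s = "world"` → s = 'world'
`line = "wo"` → line = 'wo'
`output = s.startswith(line)` → output = True
So output = True

Answer: True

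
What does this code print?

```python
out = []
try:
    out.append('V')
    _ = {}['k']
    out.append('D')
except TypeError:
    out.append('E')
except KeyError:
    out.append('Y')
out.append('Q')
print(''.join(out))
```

Execution trace: 'V' (try body) → 'Y' (except KeyError) → 'Q' (after the try/except). Output: VYQ

Answer: VYQ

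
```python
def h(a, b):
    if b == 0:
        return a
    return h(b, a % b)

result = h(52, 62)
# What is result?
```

h(52, 62) -> h(62, 52) -> h(52, 10) -> h(10, 2) -> h(2, 0) -> 2

Answer: 2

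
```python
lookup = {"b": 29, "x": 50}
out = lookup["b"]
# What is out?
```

Trace:
`lookup = {"b": 29, "x": 50}` → lookup = {'b': 29, 'x': 50}
`out = lookup["b"]` → out = 29
So out = 29

Answer: 29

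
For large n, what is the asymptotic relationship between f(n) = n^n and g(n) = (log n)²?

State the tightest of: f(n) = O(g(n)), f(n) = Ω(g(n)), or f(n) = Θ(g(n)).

n^n vs (log n)²: f(n) = Ω(g(n)) but not O(g(n)) — n^n grows strictly faster than (log n)².

Answer: f(n) = Ω(g(n)) but not O(g(n)) — n^n grows strictly faster than (log n)².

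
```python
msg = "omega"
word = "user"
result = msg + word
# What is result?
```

Trace:
`msg = "omega"` → msg = 'omega'
`word = "user"` → word = 'user'
`result = msg + word` → result = 'omegauser'
So result = 'omegauser'

Answer: 'omegauser'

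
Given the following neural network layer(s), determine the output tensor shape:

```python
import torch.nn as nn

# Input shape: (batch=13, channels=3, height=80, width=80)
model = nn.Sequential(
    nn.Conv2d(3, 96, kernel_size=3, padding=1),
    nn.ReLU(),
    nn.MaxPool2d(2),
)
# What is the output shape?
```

Input: (13, 3, 80, 80) -> after Conv2d: (13, 96, 80, 80) -> after ReLU: (13, 96, 80, 80) -> Output: (13, 96, 40, 40)

Answer: (13, 96, 40, 40)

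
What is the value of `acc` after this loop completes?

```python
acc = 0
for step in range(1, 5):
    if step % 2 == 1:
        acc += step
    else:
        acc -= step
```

Add odd, subtract even
`acc` takes the values: 0 → 1 → -1 → 2 → -2

Answer: -2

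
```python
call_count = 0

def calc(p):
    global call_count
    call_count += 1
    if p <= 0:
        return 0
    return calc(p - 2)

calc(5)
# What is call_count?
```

Linear recursion stepping by 2: 4 calls from p=5 down to ≤0.

Answer: 4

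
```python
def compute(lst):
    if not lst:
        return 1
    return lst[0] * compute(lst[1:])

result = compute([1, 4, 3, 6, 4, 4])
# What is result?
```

Product over [1, 4, 3, 6, 4, 4] = 1 * 4 * 3 * 6 * 4 * 4 = 1152

Answer: 1152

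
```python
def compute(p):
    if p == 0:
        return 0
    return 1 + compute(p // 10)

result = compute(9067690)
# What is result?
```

Count of digits of 9067690: 7

Answer: 7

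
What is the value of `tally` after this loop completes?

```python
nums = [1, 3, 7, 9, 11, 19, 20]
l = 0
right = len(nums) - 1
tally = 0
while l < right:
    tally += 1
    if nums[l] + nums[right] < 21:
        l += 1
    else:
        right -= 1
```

Steps to find pair summing to 21
`tally` takes the values: 0 → 1 → 2 → 3 → 4 → 5 → 6

Answer: 6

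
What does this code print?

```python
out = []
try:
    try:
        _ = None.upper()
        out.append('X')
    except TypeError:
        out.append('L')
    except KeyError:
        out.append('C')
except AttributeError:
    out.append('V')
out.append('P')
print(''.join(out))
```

Execution trace: 'V' (outer except AttributeError) → 'P' (after the try/except). Output: VP

Answer: VP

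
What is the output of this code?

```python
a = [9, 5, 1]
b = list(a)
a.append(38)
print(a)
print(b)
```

Key concept: list() constructor creates copy.
Step by step:
`a = [9, 5, 1]` → a = [9, 5, 1]
`b = list(a)` → b = [9, 5, 1]
`a.append(38)` → a = [9, 5, 1, 38]
`print(a)` → prints [9, 5, 1, 38]
`print(b)` → prints [9, 5, 1]

Answer:
[9, 5, 1, 38]
[9, 5, 1]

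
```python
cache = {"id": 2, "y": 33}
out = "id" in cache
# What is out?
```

Trace:
`cache = {"id": 2, "y": 33}` → cache = {'id': 2, 'y': 33}
`out = "id" in cache` → out = True
So out = True

Answer: True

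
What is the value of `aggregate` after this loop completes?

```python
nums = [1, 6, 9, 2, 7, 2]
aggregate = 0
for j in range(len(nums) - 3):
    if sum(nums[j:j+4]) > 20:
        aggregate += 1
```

Count windows with sum > 20
`aggregate` takes the values: 0 → 1

Answer: 1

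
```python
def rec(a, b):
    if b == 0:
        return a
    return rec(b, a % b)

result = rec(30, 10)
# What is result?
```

rec(30, 10) -> rec(10, 0) -> 10

Answer: 10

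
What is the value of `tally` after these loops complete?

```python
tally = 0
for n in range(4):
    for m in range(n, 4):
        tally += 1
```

Upper triangle: 4 + 3 + ... + 1
`tally` takes the values: 0 → 1 → 2 → 3 → 4 → 5 → 6 → 7 → 8 → 9 → 10

Answer: 10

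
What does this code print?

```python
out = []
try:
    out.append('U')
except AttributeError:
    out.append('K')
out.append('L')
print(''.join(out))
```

Execution trace: 'U' (try body, no exception) → 'L' (after the try/except). Output: UL

Answer: UL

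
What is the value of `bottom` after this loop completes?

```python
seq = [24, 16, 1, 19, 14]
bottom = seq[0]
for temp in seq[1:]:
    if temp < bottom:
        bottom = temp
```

Minimum of [24, 16, 1, 19, 14]
`bottom` takes the values: 24 → 16 → 1

Answer: 1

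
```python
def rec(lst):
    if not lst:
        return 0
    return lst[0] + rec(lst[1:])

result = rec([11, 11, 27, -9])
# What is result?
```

11 + 11 + 27 + (-9) + 0 = 40

Answer: 40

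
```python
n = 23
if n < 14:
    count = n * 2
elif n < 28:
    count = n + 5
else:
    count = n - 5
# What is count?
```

Trace:
`n = 23` → n = 23
`if n < 14: ...` → n < 14 is False, n < 28 is True → count = 28
So count = 28

Answer: 28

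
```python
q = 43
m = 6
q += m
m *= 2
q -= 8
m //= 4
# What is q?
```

Trace:
`q = 43` → q = 43
`m = 6` → m = 6
`q += m` → q = 49
`m *= 2` → m = 12
`q -= 8` → q = 41
`m //= 4` → m = 3
So q = 41

Answer: 41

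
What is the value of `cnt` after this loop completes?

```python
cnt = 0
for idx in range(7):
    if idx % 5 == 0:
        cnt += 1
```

Count numbers divisible by 5 in range(7)
`cnt` takes the values: 0 → 1 → 2

Answer: 2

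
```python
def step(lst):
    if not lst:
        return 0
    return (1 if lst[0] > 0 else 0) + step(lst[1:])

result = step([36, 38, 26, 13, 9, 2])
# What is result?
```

Count of positive elements in [36, 38, 26, 13, 9, 2] = 6

Answer: 6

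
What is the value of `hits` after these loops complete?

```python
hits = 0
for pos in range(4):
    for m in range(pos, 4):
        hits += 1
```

Upper triangle: 4 + 3 + ... + 1
`hits` takes the values: 0 → 1 → 2 → 3 → 4 → 5 → 6 → 7 → 8 → 9 → 10

Answer: 10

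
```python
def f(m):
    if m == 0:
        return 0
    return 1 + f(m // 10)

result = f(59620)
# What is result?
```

Count of digits of 59620: 5

Answer: 5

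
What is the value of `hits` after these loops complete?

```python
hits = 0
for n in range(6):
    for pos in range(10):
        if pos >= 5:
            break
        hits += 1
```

Inner breaks at 5, outer runs 6 times
`hits` takes the values: 0 → 1 → 2 → 3 → 4 → 5 → 6 → 7 → 8 → 9 → 10 → 11 → 12 → 13 → 14 → 15 → 16 → 17 → 18 → 19 → 20 → 21 → 22 → 23 → 24 → 25 → 26 → 27 → 28 → 29 → 30

Answer: 30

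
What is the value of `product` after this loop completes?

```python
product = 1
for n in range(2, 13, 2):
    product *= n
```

Product of even numbers 2 to 12
`product` takes the values: 1 → 2 → 8 → 48 → 384 → 3840 → 46080

Answer: 46080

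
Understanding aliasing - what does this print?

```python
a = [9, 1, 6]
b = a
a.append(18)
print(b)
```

Key concept: basic list aliasing.
Step by step:
`a = [9, 1, 6]` → a = [9, 1, 6]
`b = a` → b = [9, 1, 6] (same object as a)
`a.append(18)` → a = [9, 1, 6, 18] (same object as b); b = [9, 1, 6, 18] (same object as a)
`print(b)` → prints [9, 1, 6, 18]

Answer: [9, 1, 6, 18]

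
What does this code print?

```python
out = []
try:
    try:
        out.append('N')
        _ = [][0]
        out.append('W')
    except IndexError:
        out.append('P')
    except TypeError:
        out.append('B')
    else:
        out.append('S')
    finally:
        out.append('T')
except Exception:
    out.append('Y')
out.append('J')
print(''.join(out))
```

Execution trace: 'N' (inner try body) → 'P' (inner except IndexError) → 'T' (inner finally) → 'J' (after the try/except). Output: NPTJ

Answer: NPTJ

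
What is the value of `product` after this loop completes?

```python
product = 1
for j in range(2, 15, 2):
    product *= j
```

Product of even numbers 2 to 14
`product` takes the values: 1 → 2 → 8 → 48 → 384 → 3840 → 46080 → 645120

Answer: 645120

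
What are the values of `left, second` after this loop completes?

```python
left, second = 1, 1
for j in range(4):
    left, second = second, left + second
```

Fibonacci: after 4 iterations
`left, second` takes the values: (1, 1) → (1, 2) → (2, 3) → (3, 5) → (5, 8)

Answer: 5, 8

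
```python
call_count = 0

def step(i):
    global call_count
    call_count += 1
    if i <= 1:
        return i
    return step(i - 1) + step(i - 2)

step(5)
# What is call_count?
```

Calls(i) = 1 + Calls(i-1) + Calls(i-2); Calls(0)=Calls(1)=1. For i=5 this gives 15.

Answer: 15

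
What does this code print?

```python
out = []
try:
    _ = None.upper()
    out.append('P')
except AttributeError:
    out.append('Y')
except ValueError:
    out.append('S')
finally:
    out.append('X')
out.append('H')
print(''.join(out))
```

Execution trace: 'Y' (except AttributeError) → 'X' (finally) → 'H' (after the try/except). Output: YXH

Answer: YXH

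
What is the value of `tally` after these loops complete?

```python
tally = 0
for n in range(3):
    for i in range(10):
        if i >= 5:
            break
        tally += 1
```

Inner breaks at 5, outer runs 3 times
`tally` takes the values: 0 → 1 → 2 → 3 → 4 → 5 → 6 → 7 → 8 → 9 → 10 → 11 → 12 → 13 → 14 → 15

Answer: 15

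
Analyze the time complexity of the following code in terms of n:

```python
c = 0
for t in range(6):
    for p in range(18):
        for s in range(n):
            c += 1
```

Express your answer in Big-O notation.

Each loop level contributes: 1 × 1 × n. Multiplying the contributions gives O(n).

Answer: O(n)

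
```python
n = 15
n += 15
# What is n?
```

Trace:
`n = 15` → n = 15
`n += 15` → n = 30
So n = 30

Answer: 30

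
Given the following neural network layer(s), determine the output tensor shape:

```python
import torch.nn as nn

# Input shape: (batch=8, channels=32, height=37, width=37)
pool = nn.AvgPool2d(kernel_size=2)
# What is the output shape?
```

Input: (8, 32, 37, 37) -> Output: (8, 32, 18, 18)

Answer: (8, 32, 18, 18)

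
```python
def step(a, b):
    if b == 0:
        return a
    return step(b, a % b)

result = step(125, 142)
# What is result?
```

step(125, 142) -> step(142, 125) -> step(125, 17) -> step(17, 6) -> step(6, 5) -> step(5, 1) -> step(1, 0) -> 1

Answer: 1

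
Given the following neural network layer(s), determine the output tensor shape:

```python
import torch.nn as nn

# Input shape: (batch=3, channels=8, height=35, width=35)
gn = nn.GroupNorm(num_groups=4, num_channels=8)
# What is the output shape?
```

Input: (3, 8, 35, 35) -> Output: (3, 8, 35, 35)

Answer: (3, 8, 35, 35)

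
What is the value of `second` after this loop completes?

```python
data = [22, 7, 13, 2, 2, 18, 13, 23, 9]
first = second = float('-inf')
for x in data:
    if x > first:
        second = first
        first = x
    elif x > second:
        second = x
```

Second largest (with repeats) in [22, 7, 13, 2, 2, 18, 13, 23, 9]
`second` takes the values: -inf → 7 → 13 → 18 → 22

Answer: 22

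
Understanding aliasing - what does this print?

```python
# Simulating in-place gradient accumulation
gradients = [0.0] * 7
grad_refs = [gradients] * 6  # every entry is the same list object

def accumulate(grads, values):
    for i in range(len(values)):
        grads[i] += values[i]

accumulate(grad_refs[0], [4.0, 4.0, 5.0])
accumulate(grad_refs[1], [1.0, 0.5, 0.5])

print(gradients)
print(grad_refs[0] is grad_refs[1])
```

Key concept: gradient accumulation aliasing.
Step by step:
`gradients = [0.0] * 7` → gradients = [0.0, 0.0, 0.0, 0.0, 0.0, 0.0, 0.0]
`grad_refs = [gradients] * 6` → grad_refs = [[0.0, 0.0, 0.0, 0.0, 0.0, 0.0, 0.0], [0.0, 0.0, 0.0, 0.0, 0.0, 0.0, 0.0], [0.0, 0.0, 0.0, 0.0, 0.0, 0.0, 0.0], [0.0, 0.0, 0.0, 0.0, 0.0, 0.0, 0.0], [0.0, 0.0, 0.0, 0.0, 0.0, 0.0, 0.0], [0.0, 0.0, 0.0, 0.0, 0.0, 0.0, 0.0]]
`accumulate(grad_refs[0], [4.0, 4.0, 5.0])` → gradients = [4.0, 4.0, 5.0, 0.0, 0.0, 0.0, 0.0]; grad_refs = [[4.0, 4.0, 5.0, 0.0, 0.0, 0.0, 0.0], [4.0, 4.0, 5.0, 0.0, 0.0, 0.0, 0.0], [4.0, 4.0, 5.0, 0.0, 0.0, 0.0, 0.0], [4.0, 4.0, 5.0, 0.0, 0.0, 0.0, 0.0], [4.0, 4.0, 5.0, 0.0, 0.0, 0.0, 0.0], [4.0, 4.0, 5.0, 0.0, 0.0, 0.0, 0.0]]
`accumulate(grad_refs[1], [1.0, 0.5, 0.5])` → gradients = [5.0, 4.5, 5.5, 0.0, 0.0, 0.0, 0.0]; grad_refs = [[5.0, 4.5, 5.5, 0.0, 0.0, 0.0, 0.0], [5.0, 4.5, 5.5, 0.0, 0.0, 0.0, 0.0], [5.0, 4.5, 5.5, 0.0, 0.0, 0.0, 0.0], [5.0, 4.5, 5.5, 0.0, 0.0, 0.0, 0.0], [5.0, 4.5, 5.5, 0.0, 0.0, 0.0, 0.0], [5.0, 4.5, 5.5, 0.0, 0.0, 0.0, 0.0]]
`print(gradients)` → prints [5.0, 4.5, 5.5, 0.0, 0.0, 0.0, 0.0]
`print(grad_refs[0] is grad_refs[1])` → prints True

Answer:
[5.0, 4.5, 5.5, 0.0, 0.0, 0.0, 0.0]
True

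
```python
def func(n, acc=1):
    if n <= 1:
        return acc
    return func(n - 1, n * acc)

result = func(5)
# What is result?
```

Accumulator trace (n, acc): (5, 1) -> (4, 5) -> (3, 20) -> (2, 60) -> (1, 120) -> return 120

Answer: 120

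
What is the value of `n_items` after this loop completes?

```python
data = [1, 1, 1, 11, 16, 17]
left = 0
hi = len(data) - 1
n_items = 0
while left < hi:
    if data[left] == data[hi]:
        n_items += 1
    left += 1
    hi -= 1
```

Count matching pairs from ends
`n_items` takes the values: 0

Answer: 0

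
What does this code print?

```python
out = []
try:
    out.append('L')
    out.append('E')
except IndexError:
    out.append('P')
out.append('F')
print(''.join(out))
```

Execution trace: 'L' (try body) → 'E' (try body, no exception) → 'F' (after the try/except). Output: LEF

Answer: LEF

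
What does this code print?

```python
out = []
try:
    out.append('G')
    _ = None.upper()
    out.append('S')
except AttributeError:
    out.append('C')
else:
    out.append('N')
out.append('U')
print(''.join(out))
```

Execution trace: 'G' (try body) → 'C' (except AttributeError) → 'U' (after the try/except). Output: GCU

Answer: GCU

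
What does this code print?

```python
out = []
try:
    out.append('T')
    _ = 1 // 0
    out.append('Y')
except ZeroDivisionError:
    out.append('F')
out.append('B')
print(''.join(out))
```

Execution trace: 'T' (try body) → 'F' (except ZeroDivisionError) → 'B' (after the try/except). Output: TFB

Answer: TFB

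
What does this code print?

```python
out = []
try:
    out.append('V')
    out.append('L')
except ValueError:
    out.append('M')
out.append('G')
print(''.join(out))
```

Execution trace: 'V' (try body) → 'L' (try body, no exception) → 'G' (after the try/except). Output: VLG

Answer: VLG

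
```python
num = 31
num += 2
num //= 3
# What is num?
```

Trace:
`num = 31` → num = 31
`num += 2` → num = 33
`num //= 3` → num = 11
So num = 11

Answer: 11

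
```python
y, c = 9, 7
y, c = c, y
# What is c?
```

Trace:
`y, c = 9, 7` → y = 9; c = 7
`y, c = c, y` → y = 7; c = 9
So c = 9

Answer: 9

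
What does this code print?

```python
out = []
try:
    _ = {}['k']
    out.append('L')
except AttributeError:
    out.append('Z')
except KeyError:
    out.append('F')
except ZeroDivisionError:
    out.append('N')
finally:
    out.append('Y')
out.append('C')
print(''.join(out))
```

Execution trace: 'F' (except KeyError) → 'Y' (finally) → 'C' (after the try/except). Output: FYC

Answer: FYC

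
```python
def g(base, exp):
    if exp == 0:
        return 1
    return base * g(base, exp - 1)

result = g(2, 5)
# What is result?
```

g(2, 5) = 2 * 2 * 2 * 2 * 2 = 32

Answer: 32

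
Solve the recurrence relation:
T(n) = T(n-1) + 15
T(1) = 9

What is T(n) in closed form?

Unrolling: T(n) = T(1) + 15·(n-1) = 9 + 15(n-1) = 15n - 6.

Answer: T(n) = 15n - 6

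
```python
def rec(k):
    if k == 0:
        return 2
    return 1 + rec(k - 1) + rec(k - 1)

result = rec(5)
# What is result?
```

rec(k) = 1 + 2·rec(k-1), rec(0)=2. Closed form: (2+1)·2^5 - 1 = 95.

Answer: 95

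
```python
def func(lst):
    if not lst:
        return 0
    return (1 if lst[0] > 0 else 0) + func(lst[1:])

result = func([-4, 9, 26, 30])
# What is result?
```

Count of positive elements in [-4, 9, 26, 30] = 3

Answer: 3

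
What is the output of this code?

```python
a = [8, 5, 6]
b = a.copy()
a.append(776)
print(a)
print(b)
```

Key concept: list.copy() creates independent copy.
Step by step:
`a = [8, 5, 6]` → a = [8, 5, 6]
`b = a.copy()` → b = [8, 5, 6]
`a.append(776)` → a = [8, 5, 6, 776]
`print(a)` → prints [8, 5, 6, 776]
`print(b)` → prints [8, 5, 6]

Answer:
[8, 5, 6, 776]
[8, 5, 6]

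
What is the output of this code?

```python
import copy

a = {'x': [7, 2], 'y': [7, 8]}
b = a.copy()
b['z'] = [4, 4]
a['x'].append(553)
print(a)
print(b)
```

Key concept: shallow copy of dict with mutable values.
Step by step:
`a = {'x': [7, 2], 'y': [7, 8]}` → a = {'x': [7, 2], 'y': [7, 8]}
`b = a.copy()` → b = {'x': [7, 2], 'y': [7, 8]}
`b['z'] = [4, 4]` → b = {'x': [7, 2], 'y': [7, 8], 'z': [4, 4]}
`a['x'].append(553)` → a = {'x': [7, 2, 553], 'y': [7, 8]}; b = {'x': [7, 2, 553], 'y': [7, 8], 'z': [4, 4]}
`print(a)` → prints {'x': [7, 2, 553], 'y': [7, 8]}
`print(b)` → prints {'x': [7, 2, 553], 'y': [7, 8], 'z': [4, 4]}

Answer:
{'x': [7, 2, 553], 'y': [7, 8]}
{'x': [7, 2, 553], 'y': [7, 8], 'z': [4, 4]}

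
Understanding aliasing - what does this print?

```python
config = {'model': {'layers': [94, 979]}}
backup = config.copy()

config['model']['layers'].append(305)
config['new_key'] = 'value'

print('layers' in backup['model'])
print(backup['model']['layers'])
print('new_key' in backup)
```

Key concept: shallow copy gotcha with nested dict.
Step by step:
`config = {'model': {'layers': [94, 979]}}` → config = {'model': {'layers': [94, 979]}}
`backup = config.copy()` → backup = {'model': {'layers': [94, 979]}}
`config['model']['layers'].append(305)` → config = {'model': {'layers': [94, 979, 305]}}; backup = {'model': {'layers': [94, 979, 305]}}
`config['new_key'] = 'value'` → config = {'model': {'layers': [94, 979, 305]}, 'new_key': 'value'}
`print('layers' in backup['model'])` → prints True
`print(backup['model']['layers'])` → prints [94, 979, 305]
`print('new_key' in backup)` → prints False

Answer:
True
[94, 979, 305]
False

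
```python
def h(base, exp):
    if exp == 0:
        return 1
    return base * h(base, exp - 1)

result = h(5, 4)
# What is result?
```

h(5, 4) = 5 * 5 * 5 * 5 = 625

Answer: 625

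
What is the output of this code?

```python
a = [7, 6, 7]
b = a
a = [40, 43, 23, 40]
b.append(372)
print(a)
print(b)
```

Key concept: rebinding vs mutation: a is rebound to a new list, b still points at the original.
Step by step:
`a = [7, 6, 7]` → a = [7, 6, 7]
`b = a` → b = [7, 6, 7] (same object as a)
`a = [40, 43, 23, 40]` → a = [40, 43, 23, 40]
`b.append(372)` → b = [7, 6, 7, 372]
`print(a)` → prints [40, 43, 23, 40]
`print(b)` → prints [7, 6, 7, 372]

Answer:
[40, 43, 23, 40]
[7, 6, 7, 372]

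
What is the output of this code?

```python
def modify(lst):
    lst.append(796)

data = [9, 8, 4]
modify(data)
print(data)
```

Key concept: function modifies passed list.
Step by step:
`data = [9, 8, 4]` → data = [9, 8, 4]
`modify(data)` → data = [9, 8, 4, 796]
`print(data)` → prints [9, 8, 4, 796]

Answer: [9, 8, 4, 796]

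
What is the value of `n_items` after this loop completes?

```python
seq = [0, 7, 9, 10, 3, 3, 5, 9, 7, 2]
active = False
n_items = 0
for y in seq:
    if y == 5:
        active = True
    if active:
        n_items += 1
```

Count elements after first 5 in [0, 7, 9, 10, 3, 3, 5, 9, 7, 2]
`n_items` takes the values: 0 → 1 → 2 → 3 → 4

Answer: 4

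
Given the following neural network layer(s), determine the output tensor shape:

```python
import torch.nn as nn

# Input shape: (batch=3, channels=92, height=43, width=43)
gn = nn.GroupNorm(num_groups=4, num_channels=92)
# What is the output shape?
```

Input: (3, 92, 43, 43) -> Output: (3, 92, 43, 43)

Answer: (3, 92, 43, 43)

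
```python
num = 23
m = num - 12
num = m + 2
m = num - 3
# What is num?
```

Trace:
`num = 23` → num = 23
`m = num - 12` → m = 11
`num = m + 2` → num = 13
`m = num - 3` → m = 10
So num = 13

Answer: 13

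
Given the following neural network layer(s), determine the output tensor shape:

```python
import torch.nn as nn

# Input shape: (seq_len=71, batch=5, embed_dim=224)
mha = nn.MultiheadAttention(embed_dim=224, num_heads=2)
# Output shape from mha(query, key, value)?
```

Input: (71, 5, 224) -> Output: (71, 5, 224)

Answer: (71, 5, 224)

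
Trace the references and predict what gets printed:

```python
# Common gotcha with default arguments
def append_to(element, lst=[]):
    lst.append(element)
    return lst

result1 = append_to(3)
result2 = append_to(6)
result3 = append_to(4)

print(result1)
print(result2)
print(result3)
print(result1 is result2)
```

Key concept: mutable default argument gotcha.
Step by step:
`result1 = append_to(3)` → result1 = [3]
`result2 = append_to(6)` → result1 = [3, 6] (same object as result2); result2 = [3, 6] (same object as result1)
`result3 = append_to(4)` → result1 = [3, 6, 4] (same object as result2, result3); result2 = [3, 6, 4] (same object as result1, result3); result3 = [3, 6, 4] (same object as result1, result2)
`print(result1)` → prints [3, 6, 4]
`print(result2)` → prints [3, 6, 4]
`print(result3)` → prints [3, 6, 4]
`print(result1 is result2)` → prints True

Answer:
[3, 6, 4]
[3, 6, 4]
[3, 6, 4]
True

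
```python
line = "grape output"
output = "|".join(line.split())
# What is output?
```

Trace:
`line = "grape output"` → line = 'grape output'
`output = "|".join(line.split())` → output = 'grape|output'
So output = 'grape|output'

Answer: 'grape|output'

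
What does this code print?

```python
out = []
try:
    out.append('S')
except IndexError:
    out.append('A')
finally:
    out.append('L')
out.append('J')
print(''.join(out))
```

Execution trace: 'S' (try body, no exception) → 'L' (finally) → 'J' (after the try/except). Output: SLJ

Answer: SLJ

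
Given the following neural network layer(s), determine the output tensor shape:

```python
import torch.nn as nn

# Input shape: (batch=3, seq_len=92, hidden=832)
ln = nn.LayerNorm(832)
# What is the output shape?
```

Input: (3, 92, 832) -> Output: (3, 92, 832)

Answer: (3, 92, 832)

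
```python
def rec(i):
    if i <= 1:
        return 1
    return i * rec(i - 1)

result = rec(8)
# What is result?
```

rec(8) = 8 * 7 * 6 * 5 * 4 * 3 * 2 * 1 = 40320

Answer: 40320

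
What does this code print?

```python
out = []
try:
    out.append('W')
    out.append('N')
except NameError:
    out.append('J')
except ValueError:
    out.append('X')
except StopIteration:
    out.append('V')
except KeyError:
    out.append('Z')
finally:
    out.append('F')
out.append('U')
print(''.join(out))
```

Execution trace: 'W' (try body) → 'N' (try body, no exception) → 'F' (finally) → 'U' (after the try/except). Output: WNFU

Answer: WNFU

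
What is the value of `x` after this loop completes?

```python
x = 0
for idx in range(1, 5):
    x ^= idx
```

XOR of 1 to 4
`x` takes the values: 0 → 1 → 3 → 0 → 4

Answer: 4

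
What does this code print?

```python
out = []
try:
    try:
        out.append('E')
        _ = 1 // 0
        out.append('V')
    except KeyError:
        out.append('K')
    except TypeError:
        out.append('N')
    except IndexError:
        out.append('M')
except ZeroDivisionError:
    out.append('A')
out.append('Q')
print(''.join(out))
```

Execution trace: 'E' (try body) → 'A' (outer except ZeroDivisionError) → 'Q' (after the try/except). Output: EAQ

Answer: EAQ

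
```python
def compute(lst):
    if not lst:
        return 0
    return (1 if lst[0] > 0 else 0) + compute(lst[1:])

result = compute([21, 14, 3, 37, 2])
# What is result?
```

Count of positive elements in [21, 14, 3, 37, 2] = 5

Answer: 5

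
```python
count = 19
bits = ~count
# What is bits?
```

Trace:
`count = 19` → count = 19
`bits = ~count` → bits = -20
So bits = -20

Answer: -20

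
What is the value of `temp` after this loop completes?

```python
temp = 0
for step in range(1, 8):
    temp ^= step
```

XOR of 1 to 7
`temp` takes the values: 0 → 1 → 3 → 0 → 4 → 1 → 7 → 0

Answer: 0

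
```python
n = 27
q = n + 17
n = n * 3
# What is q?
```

Trace:
`n = 27` → n = 27
`q = n + 17` → q = 44
`n = n * 3` → n = 81
So q = 44

Answer: 44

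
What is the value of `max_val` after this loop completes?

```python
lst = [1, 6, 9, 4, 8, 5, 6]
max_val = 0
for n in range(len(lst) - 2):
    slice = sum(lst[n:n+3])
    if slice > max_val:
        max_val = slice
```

Max sum of 3-element window in [1, 6, 9, 4, 8, 5, 6]
`max_val` takes the values: 0 → 16 → 19 → 21

Answer: 21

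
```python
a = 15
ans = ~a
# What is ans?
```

Trace:
`a = 15` → a = 15
`ans = ~a` → ans = -16
So ans = -16

Answer: -16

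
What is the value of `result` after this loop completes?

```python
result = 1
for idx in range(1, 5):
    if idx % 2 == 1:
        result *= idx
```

Product of odd numbers 1 to 4
`result` takes the values: 1 → 3

Answer: 3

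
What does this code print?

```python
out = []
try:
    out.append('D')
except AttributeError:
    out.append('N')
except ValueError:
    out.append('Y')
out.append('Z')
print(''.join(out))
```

Execution trace: 'D' (try body, no exception) → 'Z' (after the try/except). Output: DZ

Answer: DZ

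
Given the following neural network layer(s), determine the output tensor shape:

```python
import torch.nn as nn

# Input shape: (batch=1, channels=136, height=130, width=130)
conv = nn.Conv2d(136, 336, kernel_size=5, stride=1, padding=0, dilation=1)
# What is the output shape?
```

Input: (1, 136, 130, 130) -> Output: (1, 336, 126, 126)

Answer: (1, 336, 126, 126)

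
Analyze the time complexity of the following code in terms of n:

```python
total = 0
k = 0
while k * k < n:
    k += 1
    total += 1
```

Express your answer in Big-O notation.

Each loop level contributes: √n. Multiplying the contributions gives O(√n).

Answer: O(√n)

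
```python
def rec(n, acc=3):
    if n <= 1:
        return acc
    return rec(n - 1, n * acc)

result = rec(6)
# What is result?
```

Accumulator trace (n, acc): (6, 3) -> (5, 18) -> (4, 90) -> (3, 360) -> (2, 1080) -> (1, 2160) -> return 2160

Answer: 2160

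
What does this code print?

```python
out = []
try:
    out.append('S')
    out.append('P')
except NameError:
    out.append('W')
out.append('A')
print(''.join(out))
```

Execution trace: 'S' (try body) → 'P' (try body, no exception) → 'A' (after the try/except). Output: SPA

Answer: SPA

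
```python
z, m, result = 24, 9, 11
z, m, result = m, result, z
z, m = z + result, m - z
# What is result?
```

Trace:
`z, m, result = 24, 9, 11` → z = 24; m = 9; result = 11
`z, m, result = m, result, z` → z = 9; m = 11; result = 24
`z, m = z + result, m - z` → z = 33; m = 2
So result = 24

Answer: 24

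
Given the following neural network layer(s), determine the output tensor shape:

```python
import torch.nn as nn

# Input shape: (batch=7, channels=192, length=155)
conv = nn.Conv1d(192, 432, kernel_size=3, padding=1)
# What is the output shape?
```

Input: (7, 192, 155) -> Output: (7, 432, 155)

Answer: (7, 432, 155)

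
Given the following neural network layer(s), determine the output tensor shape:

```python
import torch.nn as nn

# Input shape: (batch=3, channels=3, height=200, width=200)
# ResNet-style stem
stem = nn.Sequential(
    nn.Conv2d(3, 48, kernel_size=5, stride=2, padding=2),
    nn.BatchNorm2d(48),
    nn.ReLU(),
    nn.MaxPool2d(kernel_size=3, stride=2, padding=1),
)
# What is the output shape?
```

Input: (3, 3, 200, 200) -> after Conv2d 5x5 stride=2: (3, 48, 100, 100) -> Output: (3, 48, 50, 50)

Answer: (3, 48, 50, 50)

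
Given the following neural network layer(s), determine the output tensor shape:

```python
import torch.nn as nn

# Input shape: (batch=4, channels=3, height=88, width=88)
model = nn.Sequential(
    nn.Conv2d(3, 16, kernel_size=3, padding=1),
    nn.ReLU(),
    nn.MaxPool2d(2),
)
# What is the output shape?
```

Input: (4, 3, 88, 88) -> after Conv2d: (4, 16, 88, 88) -> after ReLU: (4, 16, 88, 88) -> Output: (4, 16, 44, 44)

Answer: (4, 16, 44, 44)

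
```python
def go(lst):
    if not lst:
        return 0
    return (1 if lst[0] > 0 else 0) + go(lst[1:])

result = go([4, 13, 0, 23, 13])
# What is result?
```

Count of positive elements in [4, 13, 0, 23, 13] = 4

Answer: 4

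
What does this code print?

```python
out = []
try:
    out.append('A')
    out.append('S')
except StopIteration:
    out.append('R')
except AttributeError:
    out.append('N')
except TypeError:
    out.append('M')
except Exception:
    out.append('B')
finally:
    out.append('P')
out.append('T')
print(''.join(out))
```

Execution trace: 'A' (try body) → 'S' (try body, no exception) → 'P' (finally) → 'T' (after the try/except). Output: ASPT

Answer: ASPT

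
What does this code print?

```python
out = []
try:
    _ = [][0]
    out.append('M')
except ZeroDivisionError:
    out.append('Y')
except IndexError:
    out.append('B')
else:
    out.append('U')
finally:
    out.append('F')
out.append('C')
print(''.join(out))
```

Execution trace: 'B' (except IndexError) → 'F' (finally) → 'C' (after the try/except). Output: BFC

Answer: BFC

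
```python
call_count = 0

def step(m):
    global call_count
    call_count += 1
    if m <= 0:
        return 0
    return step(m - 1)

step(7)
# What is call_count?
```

Linear recursion stepping by 1: 8 calls from m=7 down to ≤0.

Answer: 8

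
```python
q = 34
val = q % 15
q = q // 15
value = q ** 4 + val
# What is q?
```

Trace:
`q = 34` → q = 34
`val = q % 15` → val = 4
`q = q // 15` → q = 2
`value = q ** 4 + val` → value = 20
So q = 2

Answer: 2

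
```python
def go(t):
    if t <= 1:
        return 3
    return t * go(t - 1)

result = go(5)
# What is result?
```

go(5) = 5 * 4 * 3 * 2 * 3 = 360

Answer: 360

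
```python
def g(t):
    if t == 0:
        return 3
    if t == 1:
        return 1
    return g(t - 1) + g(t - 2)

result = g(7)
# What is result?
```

Build up from base cases: g(0)=3, g(1)=1, g(2)=4, g(3)=5, g(4)=9, g(5)=14, g(6)=23, ..., g(7)=37

Answer: 37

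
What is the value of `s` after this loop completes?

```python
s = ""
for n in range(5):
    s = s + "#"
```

Repeat '#' 5 times
`s` takes the values: "" → "#" → "##" → "###" → "####" → "#####"

Answer: "#####"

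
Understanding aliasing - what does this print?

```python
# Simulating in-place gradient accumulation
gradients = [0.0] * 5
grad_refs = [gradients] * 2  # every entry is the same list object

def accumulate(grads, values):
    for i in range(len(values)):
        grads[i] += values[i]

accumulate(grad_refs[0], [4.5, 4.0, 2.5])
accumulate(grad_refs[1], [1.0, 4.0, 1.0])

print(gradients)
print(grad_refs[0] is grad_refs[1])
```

Key concept: gradient accumulation aliasing.
Step by step:
`gradients = [0.0] * 5` → gradients = [0.0, 0.0, 0.0, 0.0, 0.0]
`grad_refs = [gradients] * 2` → grad_refs = [[0.0, 0.0, 0.0, 0.0, 0.0], [0.0, 0.0, 0.0, 0.0, 0.0]]
`accumulate(grad_refs[0], [4.5, 4.0, 2.5])` → gradients = [4.5, 4.0, 2.5, 0.0, 0.0]; grad_refs = [[4.5, 4.0, 2.5, 0.0, 0.0], [4.5, 4.0, 2.5, 0.0, 0.0]]
`accumulate(grad_refs[1], [1.0, 4.0, 1.0])` → gradients = [5.5, 8.0, 3.5, 0.0, 0.0]; grad_refs = [[5.5, 8.0, 3.5, 0.0, 0.0], [5.5, 8.0, 3.5, 0.0, 0.0]]
`print(gradients)` → prints [5.5, 8.0, 3.5, 0.0, 0.0]
`print(grad_refs[0] is grad_refs[1])` → prints True

Answer:
[5.5, 8.0, 3.5, 0.0, 0.0]
True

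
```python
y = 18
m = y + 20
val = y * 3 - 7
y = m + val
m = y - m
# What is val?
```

Trace:
`y = 18` → y = 18
`m = y + 20` → m = 38
`val = y * 3 - 7` → val = 47
`y = m + val` → y = 85
`m = y - m` → m = 47
So val = 47

Answer: 47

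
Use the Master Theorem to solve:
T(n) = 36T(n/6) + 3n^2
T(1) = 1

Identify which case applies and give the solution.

a=36, b=6, f(n)=3n^2. log_6(36) = 2. Since c=2 = 2, Case 2 applies: T(n) = Θ(n^log_b(a) · log n) = O(n^2 log n).

Answer: O(n^2 log n) - Case 2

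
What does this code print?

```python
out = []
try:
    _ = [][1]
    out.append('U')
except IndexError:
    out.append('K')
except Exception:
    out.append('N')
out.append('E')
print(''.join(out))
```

Execution trace: 'K' (except IndexError) → 'E' (after the try/except). Output: KE

Answer: KE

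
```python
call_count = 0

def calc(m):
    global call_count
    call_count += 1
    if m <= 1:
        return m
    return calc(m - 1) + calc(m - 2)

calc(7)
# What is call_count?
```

Calls(m) = 1 + Calls(m-1) + Calls(m-2); Calls(0)=Calls(1)=1. For m=7 this gives 41.

Answer: 41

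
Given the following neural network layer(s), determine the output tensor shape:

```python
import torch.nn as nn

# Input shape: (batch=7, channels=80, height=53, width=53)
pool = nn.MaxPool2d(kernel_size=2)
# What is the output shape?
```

Input: (7, 80, 53, 53) -> Output: (7, 80, 26, 26)

Answer: (7, 80, 26, 26)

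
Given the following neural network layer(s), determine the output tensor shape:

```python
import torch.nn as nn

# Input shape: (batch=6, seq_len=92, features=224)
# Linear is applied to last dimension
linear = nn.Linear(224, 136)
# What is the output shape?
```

Input: (6, 92, 224) -> Output: (6, 92, 136)

Answer: (6, 92, 136)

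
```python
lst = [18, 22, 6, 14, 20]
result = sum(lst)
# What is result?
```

Trace:
`lst = [18, 22, 6, 14, 20]` → lst = [18, 22, 6, 14, 20]
`result = sum(lst)` → result = 80
So result = 80

Answer: 80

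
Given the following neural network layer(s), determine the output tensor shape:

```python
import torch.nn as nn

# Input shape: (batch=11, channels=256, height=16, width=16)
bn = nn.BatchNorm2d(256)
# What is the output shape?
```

Input: (11, 256, 16, 16) -> Output: (11, 256, 16, 16)

Answer: (11, 256, 16, 16)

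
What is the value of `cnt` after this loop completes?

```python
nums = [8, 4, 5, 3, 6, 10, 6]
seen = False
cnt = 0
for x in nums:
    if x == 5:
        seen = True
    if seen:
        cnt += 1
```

Count elements after first 5 in [8, 4, 5, 3, 6, 10, 6]
`cnt` takes the values: 0 → 1 → 2 → 3 → 4 → 5

Answer: 5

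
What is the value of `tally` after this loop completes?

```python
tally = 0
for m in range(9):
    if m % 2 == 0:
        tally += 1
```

Count numbers divisible by 2 in range(9)
`tally` takes the values: 0 → 1 → 2 → 3 → 4 → 5

Answer: 5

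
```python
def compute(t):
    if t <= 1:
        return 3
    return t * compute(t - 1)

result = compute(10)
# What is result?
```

compute(10) = 10 * 9 * 8 * 7 * 6 * 5 * 4 * 3 * 2 * 3 = 10886400

Answer: 10886400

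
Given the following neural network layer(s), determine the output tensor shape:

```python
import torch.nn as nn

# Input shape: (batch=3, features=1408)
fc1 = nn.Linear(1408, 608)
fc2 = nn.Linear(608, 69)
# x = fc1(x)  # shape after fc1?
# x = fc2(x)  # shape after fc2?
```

Input: (3, 1408) -> after fc1: (3, 608) -> Output: (3, 69)

Answer: (3, 69)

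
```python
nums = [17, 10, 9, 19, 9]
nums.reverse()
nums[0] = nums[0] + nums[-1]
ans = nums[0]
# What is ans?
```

Trace:
`nums = [17, 10, 9, 19, 9]` → nums = [17, 10, 9, 19, 9]
`nums.reverse()` → nums = [9, 19, 9, 10, 17]
`nums[0] = nums[0] + nums[-1]` → nums = [26, 19, 9, 10, 17]
`ans = nums[0]` → ans = 26
So ans = 26

Answer: 26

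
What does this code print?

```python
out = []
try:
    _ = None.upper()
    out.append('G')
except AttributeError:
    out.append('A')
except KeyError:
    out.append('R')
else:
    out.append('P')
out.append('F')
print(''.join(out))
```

Execution trace: 'A' (except AttributeError) → 'F' (after the try/except). Output: AF

Answer: AF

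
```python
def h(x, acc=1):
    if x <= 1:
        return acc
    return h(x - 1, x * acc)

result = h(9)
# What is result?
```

Accumulator trace (n, acc): (9, 1) -> (8, 9) -> (7, 72) -> (6, 504) -> (5, 3024) -> (4, 15120) -> (3, 60480) -> (2, 181440) -> (1, 362880) -> return 362880

Answer: 362880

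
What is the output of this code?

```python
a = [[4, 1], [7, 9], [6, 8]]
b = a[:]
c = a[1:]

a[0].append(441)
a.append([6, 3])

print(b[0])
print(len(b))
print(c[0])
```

Key concept: slice with nested mutation.
Step by step:
`a = [[4, 1], [7, 9], [6, 8]]` → a = [[4, 1], [7, 9], [6, 8]]
`b = a[:]` → b = [[4, 1], [7, 9], [6, 8]]
`c = a[1:]` → c = [[7, 9], [6, 8]]
`a[0].append(441)` → a = [[4, 1, 441], [7, 9], [6, 8]]; b = [[4, 1, 441], [7, 9], [6, 8]]
`a.append([6, 3])` → a = [[4, 1, 441], [7, 9], [6, 8], [6, 3]]
`print(b[0])` → prints [4, 1, 441]
`print(len(b))` → prints 3
`print(c[0])` → prints [7, 9]

Answer:
[4, 1, 441]
3
[7, 9]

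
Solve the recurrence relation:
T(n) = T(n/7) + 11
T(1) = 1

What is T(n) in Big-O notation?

Each step divides n by 7 and adds 11. After log_7(n) steps we reach T(1)=1. So T(n) = 11·log_7(n) + 1 = O(log n).

Answer: O(log n)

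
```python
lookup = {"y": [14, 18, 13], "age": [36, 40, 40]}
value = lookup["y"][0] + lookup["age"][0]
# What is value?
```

Trace:
`lookup = {"y": [14, 18, 13], "age": [36, 40, 40]}` → lookup = {'y': [14, 18, 13], 'age': [36, 40, 40]}
`value = lookup["y"][0] + lookup["age"][0]` → value = 50
So value = 50

Answer: 50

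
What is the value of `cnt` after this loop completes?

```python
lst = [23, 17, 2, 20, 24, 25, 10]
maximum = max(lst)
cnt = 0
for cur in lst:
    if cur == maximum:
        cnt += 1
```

Count of max value 25 in [23, 17, 2, 20, 24, 25, 10]
`cnt` takes the values: 0 → 1

Answer: 1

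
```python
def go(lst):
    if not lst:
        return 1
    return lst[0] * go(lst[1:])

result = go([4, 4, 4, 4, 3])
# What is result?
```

Product over [4, 4, 4, 4, 3] = 4 * 4 * 4 * 4 * 3 = 768

Answer: 768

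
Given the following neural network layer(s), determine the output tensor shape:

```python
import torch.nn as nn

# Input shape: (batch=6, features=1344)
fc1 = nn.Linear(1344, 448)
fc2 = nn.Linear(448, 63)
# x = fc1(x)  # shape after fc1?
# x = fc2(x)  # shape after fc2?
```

Input: (6, 1344) -> after fc1: (6, 448) -> Output: (6, 63)

Answer: (6, 63)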